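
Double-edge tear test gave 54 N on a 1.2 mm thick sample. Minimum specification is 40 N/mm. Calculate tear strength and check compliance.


Tear strength = 45.0 N/mm
Compliant: Yes


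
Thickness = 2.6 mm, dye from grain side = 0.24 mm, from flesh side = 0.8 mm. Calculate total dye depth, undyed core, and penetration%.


Total dyed = 0.24 + 0.8 = 1.04 mm
Undyed core = 2.6 - 1.04 = 1.56 mm
Penetration = 1.04 / 2.6 x 100 = 40.0%


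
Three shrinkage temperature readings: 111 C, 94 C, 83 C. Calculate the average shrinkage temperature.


96.0 C


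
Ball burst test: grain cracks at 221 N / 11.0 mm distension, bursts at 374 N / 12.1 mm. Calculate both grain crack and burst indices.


Crack index = 20.1 N/mm
Burst index = 30.9 N/mm

Crack index = 221 / 11.0 = 20.1 N/mm
Burst index = 374 / 12.1 = 30.9 N/mm


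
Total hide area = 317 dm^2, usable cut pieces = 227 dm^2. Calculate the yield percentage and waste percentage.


Yield = 71.6%
Waste = 28.4%

Yield = 227 / 317 x 100 = 71.6%
Waste = 317 - 227 = 90 dm^2
Waste% = 100 - 71.6 = 28.4%


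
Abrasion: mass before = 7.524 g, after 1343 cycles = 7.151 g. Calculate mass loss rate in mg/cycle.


0.278 mg/cycle

Mass loss = 7.524 - 7.151 = 0.373 g
Rate = 0.373 / 1343 x 1000 = 0.278 mg/cycle


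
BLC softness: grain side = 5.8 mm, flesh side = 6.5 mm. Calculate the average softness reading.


Average = (5.8 + 6.5) / 2
Average = 6.15 mm


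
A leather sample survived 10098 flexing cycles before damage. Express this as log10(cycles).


log10(10098) = 4.00


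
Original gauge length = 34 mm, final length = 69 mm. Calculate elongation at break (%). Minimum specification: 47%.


Extension = 69 - 34 = 35 mm
Elongation = 35 / 34 x 100 = 102.9%
Minimum required: 47%
Meets specification: Yes


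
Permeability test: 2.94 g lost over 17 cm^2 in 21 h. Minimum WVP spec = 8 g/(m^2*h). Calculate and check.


WVP = 82.35 g/(m^2*h)
Meets specification: Yes

WVP = 2.94 / (17 x 21) x 10000 = 82.35 g/(m^2*h)
Minimum: 8 g/(m^2*h)
Meets spec: Yes


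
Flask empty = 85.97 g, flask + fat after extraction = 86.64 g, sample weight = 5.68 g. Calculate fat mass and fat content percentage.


Fat mass = 0.67 g
Fat content = 11.8%


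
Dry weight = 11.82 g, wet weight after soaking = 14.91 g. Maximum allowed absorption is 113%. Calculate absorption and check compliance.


WA = (14.91 - 11.82) / 11.82 x 100 = 26.1%
Maximum allowed: 113%
Compliant: Yes


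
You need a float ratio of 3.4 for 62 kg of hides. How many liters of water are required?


Water = hide weight x target ratio
Water = 62 x 3.4 = 210.8 L


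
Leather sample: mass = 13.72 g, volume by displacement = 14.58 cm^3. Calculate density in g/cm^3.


0.941 g/cm^3


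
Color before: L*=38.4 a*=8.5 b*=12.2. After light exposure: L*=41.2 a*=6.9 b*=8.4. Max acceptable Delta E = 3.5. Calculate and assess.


Delta E = 4.98
Passes: No

dL = 2.8, da = -1.6, db = -3.8
dE = sqrt((2.8)^2 + (-1.6)^2 + (-3.8)^2) = 4.98
Max = 3.5
Passes: No


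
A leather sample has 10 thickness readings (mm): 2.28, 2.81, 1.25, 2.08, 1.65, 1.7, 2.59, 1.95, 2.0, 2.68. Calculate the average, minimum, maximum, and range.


Average = 2.10 mm
Min = 1.25 mm
Max = 2.81 mm
Range = 1.56 mm


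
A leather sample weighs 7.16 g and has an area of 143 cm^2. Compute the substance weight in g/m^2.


500.7 g/m^2

Substance weight = mass / area x 10000
SW = 7.16 / 143 x 10000
SW = 500.7 g/m^2


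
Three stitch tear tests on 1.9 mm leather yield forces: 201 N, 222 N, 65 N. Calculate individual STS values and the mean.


STS1 = 105.8 N/mm
STS2 = 116.8 N/mm
STS3 = 34.2 N/mm
Mean = 85.6 N/mm

STS1 = 201 / 1.9 = 105.8 N/mm
STS2 = 222 / 1.9 = 116.8 N/mm
STS3 = 65 / 1.9 = 34.2 N/mm
Mean = (105.8 + 116.8 + 34.2) / 3 = 85.6 N/mm


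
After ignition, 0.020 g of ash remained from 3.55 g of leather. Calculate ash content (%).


Ash% = 0.020 / 3.55 x 100
Ash% = 0.56%


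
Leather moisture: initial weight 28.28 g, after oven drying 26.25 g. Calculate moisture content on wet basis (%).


Moisture = 28.28 - 26.25 = 2.03 g
MC = 2.03 / 28.28 x 100 = 7.2%


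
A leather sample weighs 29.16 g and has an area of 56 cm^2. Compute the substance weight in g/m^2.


5207.1 g/m^2

Substance weight = mass / area x 10000
SW = 29.16 / 56 x 10000
SW = 5207.1 g/m^2


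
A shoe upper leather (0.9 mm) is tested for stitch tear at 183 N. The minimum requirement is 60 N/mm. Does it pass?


STS = 203.3 N/mm
Passes: Yes


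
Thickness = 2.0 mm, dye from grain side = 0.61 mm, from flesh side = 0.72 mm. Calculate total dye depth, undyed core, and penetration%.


Total dyed = 0.61 + 0.72 = 1.33 mm
Undyed core = 2.0 - 1.33 = 0.67 mm
Penetration = 1.33 / 2.0 x 100 = 66.5%


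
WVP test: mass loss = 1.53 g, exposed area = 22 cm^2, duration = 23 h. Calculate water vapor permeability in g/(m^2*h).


WVP = mass_loss / (area x time) x 10000
WVP = 1.53 / (22 x 23) x 10000
WVP = 1.53 / 506 x 10000 = 30.24 g/(m^2*h)


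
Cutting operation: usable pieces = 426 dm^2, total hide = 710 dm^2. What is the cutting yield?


Yield = usable / total x 100
Yield = 426 / 710 x 100 = 60.0%


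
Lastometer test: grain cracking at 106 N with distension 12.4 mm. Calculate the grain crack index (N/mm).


8.5 N/mm

Grain crack index = force / distension
Index = 106 / 12.4 = 8.5 N/mm


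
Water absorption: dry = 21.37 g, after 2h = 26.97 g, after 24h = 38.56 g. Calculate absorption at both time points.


WA (2h) = (26.97 - 21.37) / 21.37 x 100 = 26.2%
WA (24h) = (38.56 - 21.37) / 21.37 x 100 = 80.4%


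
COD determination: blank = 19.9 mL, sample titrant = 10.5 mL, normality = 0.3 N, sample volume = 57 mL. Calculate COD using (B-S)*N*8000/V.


COD = (19.9 - 10.5) x 0.3 x 8000 / 57
COD = 9.4 x 0.3 x 8000 / 57
COD = 395.8 mg/L


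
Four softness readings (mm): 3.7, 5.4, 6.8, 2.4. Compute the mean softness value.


4.58 mm

Sum = 3.7 + 5.4 + 6.8 + 2.4
Mean = 18.3 / 4 = 4.58 mm


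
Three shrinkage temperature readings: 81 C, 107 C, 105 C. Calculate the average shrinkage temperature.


Average = (81 + 107 + 105) / 3
Average = 293 / 3 = 97.7 C


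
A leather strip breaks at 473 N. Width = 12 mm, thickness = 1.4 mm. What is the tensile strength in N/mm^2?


Cross-sectional area = 12 x 1.4 = 16.8 mm^2
Tensile strength = 473 / 16.8 = 28.15 N/mm^2


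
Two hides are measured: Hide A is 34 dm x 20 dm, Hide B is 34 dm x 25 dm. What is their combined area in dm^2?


Hide A area = 34 x 20 = 680 dm^2
Hide B area = 34 x 25 = 850 dm^2
Total = 680 + 850 = 1530 dm^2


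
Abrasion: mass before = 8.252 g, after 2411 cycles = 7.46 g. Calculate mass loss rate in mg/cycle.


Mass loss = 8.252 - 7.46 = 0.792 g
Rate = 0.792 / 2411 x 1000 = 0.328 mg/cycle


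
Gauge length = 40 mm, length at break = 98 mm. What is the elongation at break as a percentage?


145.0%

Extension = 98 - 40 = 58 mm
Elongation = 58 / 40 x 100 = 145.0%


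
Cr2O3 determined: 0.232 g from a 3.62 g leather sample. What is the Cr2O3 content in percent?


6.41%

Cr2O3% = 0.232 / 3.62 x 100
Cr2O3% = 6.41%


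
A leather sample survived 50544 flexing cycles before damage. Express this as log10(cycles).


4.70


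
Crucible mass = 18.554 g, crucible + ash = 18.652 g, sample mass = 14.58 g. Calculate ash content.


Ash mass = 18.652 - 18.554 = 0.098 g
Ash% = 0.098 / 14.58 x 100 = 0.67%


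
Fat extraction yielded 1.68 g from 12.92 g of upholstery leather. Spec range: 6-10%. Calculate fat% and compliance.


Fat content = 13.0%
Compliant: No

Fat% = 1.68 / 12.92 x 100 = 13.0%
Spec range: 6-10%
Compliant: No


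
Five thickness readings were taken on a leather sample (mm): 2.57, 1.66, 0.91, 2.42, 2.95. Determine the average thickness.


Sum = 2.57 + 1.66 + 0.91 + 2.42 + 2.95 = 10.51
Average = 10.51 / 5 = 2.10 mm


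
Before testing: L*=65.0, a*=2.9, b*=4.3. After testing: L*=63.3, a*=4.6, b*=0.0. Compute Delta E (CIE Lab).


dL = 63.3 - 65.0 = -1.7
da = 4.6 - 2.9 = 1.7
db = 0.0 - 4.3 = -4.3
dE = sqrt((-1.7)^2 + (1.7)^2 + (-4.3)^2) = 4.93


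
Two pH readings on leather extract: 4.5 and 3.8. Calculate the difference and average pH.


Difference = 0.7
Average pH = 4.15

Difference = |4.5 - 3.8| = 0.7
Average = (4.5 + 3.8) / 2 = 4.15


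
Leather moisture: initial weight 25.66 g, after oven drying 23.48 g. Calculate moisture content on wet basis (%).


8.5%

Moisture = 25.66 - 23.48 = 2.18 g
MC = 2.18 / 25.66 x 100 = 8.5%


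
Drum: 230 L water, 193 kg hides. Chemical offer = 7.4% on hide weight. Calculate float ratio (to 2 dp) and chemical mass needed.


Float ratio = 1.19
Chemical needed = 14.282 kg

Float ratio = 230 / 193 = 1.19
Chemical = 193 x 7.4 / 100 = 14.282 kg


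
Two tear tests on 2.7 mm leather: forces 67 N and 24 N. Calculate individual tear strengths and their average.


Tear 1 = 24.8 N/mm
Tear 2 = 8.9 N/mm
Average = 16.9 N/mm

Tear 1 = 67 / 2.7 = 24.8 N/mm
Tear 2 = 24 / 2.7 = 8.9 N/mm
Average = (24.8 + 8.9) / 2 = 16.9 N/mm


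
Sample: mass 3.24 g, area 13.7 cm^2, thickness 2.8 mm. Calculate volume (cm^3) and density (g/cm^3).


Thickness in cm = 2.8 / 10 = 0.28 cm
Volume = 13.7 x 0.28 = 3.836 cm^3
Density = 3.24 / 3.836 = 0.845 g/cm^3


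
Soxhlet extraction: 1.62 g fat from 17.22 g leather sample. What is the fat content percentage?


Fat content = 1.62 / 17.22 x 100
Fat = 9.4%


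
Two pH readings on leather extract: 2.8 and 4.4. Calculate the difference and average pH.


Difference = |2.8 - 4.4| = 1.6
Average = (2.8 + 4.4) / 2 = 3.60


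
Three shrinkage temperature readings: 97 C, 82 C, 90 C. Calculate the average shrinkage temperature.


89.7 C

Average = (97 + 82 + 90) / 3
Average = 269 / 3 = 89.7 C


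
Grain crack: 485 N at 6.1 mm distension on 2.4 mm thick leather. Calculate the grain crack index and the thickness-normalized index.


Crack index = 485 / 6.1 = 79.5 N/mm
Normalized = 79.5 / 2.4 = 33.1 N/mm per mm


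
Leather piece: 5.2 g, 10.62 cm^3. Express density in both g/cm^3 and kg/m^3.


Density = 5.2 / 10.62 = 0.490 g/cm^3
Convert: 0.490 x 1000 = 490 kg/m^3


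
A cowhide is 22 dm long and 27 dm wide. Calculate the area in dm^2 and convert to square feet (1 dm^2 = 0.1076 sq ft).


594 dm^2
63.91 sq ft

Area = 22 x 27 = 594 dm^2
Conversion: 594 x 0.1076 = 63.91 sq ft


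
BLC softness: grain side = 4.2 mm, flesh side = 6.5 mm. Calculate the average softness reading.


5.35 mm

Average = (4.2 + 6.5) / 2
Average = 5.35 mm


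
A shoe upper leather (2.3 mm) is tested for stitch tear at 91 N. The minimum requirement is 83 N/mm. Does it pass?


STS = 91 / 2.3 = 39.6 N/mm
Minimum required: 83 N/mm
Passes: No


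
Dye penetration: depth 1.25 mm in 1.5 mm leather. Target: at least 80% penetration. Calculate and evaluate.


Penetration = 83.3%
Meets target: Yes

Penetration = 1.25 / 1.5 x 100 = 83.3%
Target: 80%
Meets target: Yes


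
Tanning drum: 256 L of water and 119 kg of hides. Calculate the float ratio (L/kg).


2.2


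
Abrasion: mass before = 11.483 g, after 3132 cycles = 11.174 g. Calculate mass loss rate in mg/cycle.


0.099 mg/cycle

Mass loss = 11.483 - 11.174 = 0.309 g
Rate = 0.309 / 3132 x 1000 = 0.099 mg/cycle


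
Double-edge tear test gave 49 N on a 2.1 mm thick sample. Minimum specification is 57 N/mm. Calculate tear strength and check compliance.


Tear strength = 49 / 2.1 = 23.3 N/mm
Required minimum = 57 N/mm
Compliant: No


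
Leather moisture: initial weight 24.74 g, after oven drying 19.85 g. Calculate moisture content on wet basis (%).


Moisture = 24.74 - 19.85 = 4.89 g
MC = 4.89 / 24.74 x 100 = 19.8%


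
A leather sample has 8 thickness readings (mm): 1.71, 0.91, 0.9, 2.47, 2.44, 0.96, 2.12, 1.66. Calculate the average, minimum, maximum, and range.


Sum = 13.17
Average = 13.17 / 8 = 1.65 mm
Minimum = 0.9 mm
Maximum = 2.47 mm
Range = 2.47 - 0.9 = 1.57 mm


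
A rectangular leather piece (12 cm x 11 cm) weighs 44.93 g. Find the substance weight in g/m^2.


Area = 12 x 11 = 132 cm^2
SW = 44.93 / 132 x 10000 = 3403.8 g/m^2


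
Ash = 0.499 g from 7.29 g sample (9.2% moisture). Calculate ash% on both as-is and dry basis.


As-is ash = 6.84%
Dry-basis ash = 7.54%

As-is ash% = 0.499 / 7.29 x 100 = 6.84%
Dry mass = 7.29 x (100 - 9.2) / 100 = 6.61932 g
Dry-basis ash% = 0.499 / 6.61932 x 100 = 7.54%


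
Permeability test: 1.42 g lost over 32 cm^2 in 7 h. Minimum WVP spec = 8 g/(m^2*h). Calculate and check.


WVP = 1.42 / (32 x 7) x 10000 = 63.39 g/(m^2*h)
Minimum: 8 g/(m^2*h)
Meets spec: Yes


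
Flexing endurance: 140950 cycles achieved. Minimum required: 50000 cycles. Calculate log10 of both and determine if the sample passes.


Achieved: log10 = 5.15
Required: log10 = 4.70
Passes: Yes


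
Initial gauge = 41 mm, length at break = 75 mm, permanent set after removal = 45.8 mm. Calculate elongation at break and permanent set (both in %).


Elongation at break = 82.9%
Permanent set = 11.7%

Elongation at break = (75 - 41) / 41 x 100 = 82.9%
Permanent set = (45.8 - 41) / 41 x 100 = 11.7%


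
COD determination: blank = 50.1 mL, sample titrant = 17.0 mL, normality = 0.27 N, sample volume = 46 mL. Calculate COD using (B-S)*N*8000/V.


1554.3 mg/L

COD = (50.1 - 17.0) x 0.27 x 8000 / 46
COD = 33.1 x 0.27 x 8000 / 46
COD = 1554.3 mg/L


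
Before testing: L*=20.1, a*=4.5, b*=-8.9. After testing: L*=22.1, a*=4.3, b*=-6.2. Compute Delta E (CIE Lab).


Delta E = 3.37

dL = 22.1 - 20.1 = 2.0
da = 4.3 - 4.5 = -0.2
db = -6.2 - (-8.9) = 2.7
dE = sqrt((2.0)^2 + (-0.2)^2 + (2.7)^2) = 3.37


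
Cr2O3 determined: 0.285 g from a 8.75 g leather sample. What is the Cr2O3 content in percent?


Cr2O3% = 0.285 / 8.75 x 100
Cr2O3% = 3.26%


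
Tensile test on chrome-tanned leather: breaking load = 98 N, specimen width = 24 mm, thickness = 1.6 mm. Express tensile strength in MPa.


2.55 MPa

Cross-section = 24 x 1.6 = 38.4 mm^2
TS = 98 / 38.4 = 2.55 MPa
(1 N/mm^2 = 1 MPa)


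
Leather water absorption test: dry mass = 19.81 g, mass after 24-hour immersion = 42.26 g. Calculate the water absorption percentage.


113.3%


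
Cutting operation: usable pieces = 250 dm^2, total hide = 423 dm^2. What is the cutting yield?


59.1%

Yield = usable / total x 100
Yield = 250 / 423 x 100 = 59.1%


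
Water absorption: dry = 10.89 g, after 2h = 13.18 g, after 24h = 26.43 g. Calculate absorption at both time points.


WA (2h) = (13.18 - 10.89) / 10.89 x 100 = 21.0%
WA (24h) = (26.43 - 10.89) / 10.89 x 100 = 142.7%


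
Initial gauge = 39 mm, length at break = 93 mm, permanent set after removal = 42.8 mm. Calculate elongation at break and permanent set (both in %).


Elongation at break = 138.5%
Permanent set = 9.7%

Elongation at break = (93 - 39) / 39 x 100 = 138.5%
Permanent set = (42.8 - 39) / 39 x 100 = 9.7%


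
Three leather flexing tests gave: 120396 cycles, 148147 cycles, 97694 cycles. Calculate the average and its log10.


Average = (120396 + 148147 + 97694) / 3 = 122079 cycles
log10(122079) = 5.09


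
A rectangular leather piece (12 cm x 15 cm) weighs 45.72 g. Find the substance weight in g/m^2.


Area = 12 x 15 = 180 cm^2
SW = 45.72 / 180 x 10000 = 2540.0 g/m^2


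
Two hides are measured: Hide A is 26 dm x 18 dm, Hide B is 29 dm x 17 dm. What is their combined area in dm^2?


Hide A area = 26 x 18 = 468 dm^2
Hide B area = 29 x 17 = 493 dm^2
Total = 468 + 493 = 961 dm^2


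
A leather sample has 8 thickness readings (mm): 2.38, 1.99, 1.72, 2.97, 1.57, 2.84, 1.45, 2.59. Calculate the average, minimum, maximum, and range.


Sum = 17.51
Average = 17.51 / 8 = 2.19 mm
Minimum = 1.45 mm
Maximum = 2.97 mm
Range = 2.97 - 1.45 = 1.52 mm


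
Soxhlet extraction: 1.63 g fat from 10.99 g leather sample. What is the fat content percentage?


Fat content = 1.63 / 10.99 x 100
Fat = 14.8%


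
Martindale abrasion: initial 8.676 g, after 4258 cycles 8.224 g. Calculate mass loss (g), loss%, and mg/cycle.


Loss = 8.676 - 8.224 = 0.452 g
Loss% = 0.452 / 8.676 x 100 = 5.21%
Rate = 0.452 / 4258 x 1000 = 0.106 mg/cycle


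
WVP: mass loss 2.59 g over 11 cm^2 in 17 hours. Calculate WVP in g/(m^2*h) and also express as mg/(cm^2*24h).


WVP = 2.59 / (11 x 17) x 10000 = 138.50 g/(m^2*h)
Mass loss in mg = 2.59 x 1000 = 2590 mg
Per cm^2 per 24h in mg: 2590 x 24 / (11 x 17) = 62160 / 187 = 332.41 mg/(cm^2*24h)


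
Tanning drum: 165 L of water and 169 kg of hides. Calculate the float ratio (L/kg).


Float ratio = water / hide weight
Ratio = 165 / 169 = 1.0


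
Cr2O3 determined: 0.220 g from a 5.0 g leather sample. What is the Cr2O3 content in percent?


4.40%

Cr2O3% = 0.220 / 5.0 x 100
Cr2O3% = 4.40%


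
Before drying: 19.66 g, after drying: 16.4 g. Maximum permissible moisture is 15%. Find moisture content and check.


MC = (19.66 - 16.4) / 19.66 x 100 = 16.6%
Maximum: 15%
Acceptable: No


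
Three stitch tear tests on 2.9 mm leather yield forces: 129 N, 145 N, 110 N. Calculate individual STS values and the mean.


STS1 = 129 / 2.9 = 44.5 N/mm
STS2 = 145 / 2.9 = 50.0 N/mm
STS3 = 110 / 2.9 = 37.9 N/mm
Mean = (44.5 + 50.0 + 37.9) / 3 = 44.1 N/mm


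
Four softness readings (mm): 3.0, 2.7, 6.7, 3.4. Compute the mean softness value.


Sum = 3.0 + 2.7 + 6.7 + 3.4
Mean = 15.8 / 4 = 3.95 mm


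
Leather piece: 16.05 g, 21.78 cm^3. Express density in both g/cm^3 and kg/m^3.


Density = 16.05 / 21.78 = 0.737 g/cm^3
Convert: 0.737 x 1000 = 737 kg/m^3


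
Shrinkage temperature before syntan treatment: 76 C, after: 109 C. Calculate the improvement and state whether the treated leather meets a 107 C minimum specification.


Improvement = 109 - 76 = 33 C
Spec check: 109 C >= 107 C? Yes


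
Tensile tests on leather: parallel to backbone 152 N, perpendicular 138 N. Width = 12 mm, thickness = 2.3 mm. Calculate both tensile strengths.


Area = 12 x 2.3 = 27.6 mm^2
TS (parallel) = 152 / 27.6 = 5.51 N/mm^2
TS (perpendicular) = 138 / 27.6 = 5.00 N/mm^2


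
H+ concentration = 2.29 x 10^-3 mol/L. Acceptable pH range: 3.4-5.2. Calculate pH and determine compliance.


pH = -log10(2.29 x 10^-3) = 2.64
Range: 3.4 to 5.2
Compliant: No


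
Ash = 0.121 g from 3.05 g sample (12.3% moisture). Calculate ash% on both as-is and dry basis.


As-is ash% = 0.121 / 3.05 x 100 = 3.97%
Dry mass = 3.05 x (100 - 12.3) / 100 = 2.67485 g
Dry-basis ash% = 0.121 / 2.67485 x 100 = 4.52%


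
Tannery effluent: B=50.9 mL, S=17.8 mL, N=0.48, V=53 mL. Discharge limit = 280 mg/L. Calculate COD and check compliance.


COD = (50.9 - 17.8) x 0.48 x 8000 / 53 = 2398.2 mg/L
Limit: 280 mg/L
Compliant: No


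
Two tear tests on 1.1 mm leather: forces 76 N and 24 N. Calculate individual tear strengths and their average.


Tear 1 = 69.1 N/mm
Tear 2 = 21.8 N/mm
Average = 45.5 N/mm

Tear 1 = 76 / 1.1 = 69.1 N/mm
Tear 2 = 24 / 1.1 = 21.8 N/mm
Average = (69.1 + 21.8) / 2 = 45.5 N/mm


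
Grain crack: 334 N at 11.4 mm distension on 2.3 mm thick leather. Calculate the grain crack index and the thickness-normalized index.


Crack index = 29.3 N/mm
Normalized index = 12.7 N/mm per mm


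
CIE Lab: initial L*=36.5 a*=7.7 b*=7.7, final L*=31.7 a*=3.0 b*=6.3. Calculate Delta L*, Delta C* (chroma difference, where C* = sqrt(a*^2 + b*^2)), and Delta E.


Delta L* = 31.7 - 36.5 = -4.8
C1* = sqrt((7.7)^2 + (7.7)^2) = 10.889
C2* = sqrt((3.0)^2 + (6.3)^2) = 6.978
Delta C* = 6.978 - 10.889 = -3.91
Delta E = sqrt((-4.8)^2 + (-4.7)^2 + (-1.4)^2) = 6.86


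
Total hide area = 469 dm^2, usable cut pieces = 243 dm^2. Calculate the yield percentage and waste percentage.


Yield = 243 / 469 x 100 = 51.8%
Waste = 469 - 243 = 226 dm^2
Waste% = 100 - 51.8 = 48.2%


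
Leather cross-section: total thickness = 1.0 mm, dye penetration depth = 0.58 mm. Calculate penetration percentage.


58.0%


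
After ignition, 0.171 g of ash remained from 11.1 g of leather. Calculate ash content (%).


1.54%

Ash% = 0.171 / 11.1 x 100
Ash% = 1.54%


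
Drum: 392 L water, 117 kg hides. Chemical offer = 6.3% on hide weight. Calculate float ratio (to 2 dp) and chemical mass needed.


Float ratio = 3.35
Chemical needed = 7.371 kg


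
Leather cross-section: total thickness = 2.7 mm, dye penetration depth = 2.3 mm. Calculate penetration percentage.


85.2%

Penetration% = 2.3 / 2.7 x 100
Penetration = 85.2%


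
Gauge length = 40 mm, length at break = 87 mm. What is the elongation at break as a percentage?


117.5%


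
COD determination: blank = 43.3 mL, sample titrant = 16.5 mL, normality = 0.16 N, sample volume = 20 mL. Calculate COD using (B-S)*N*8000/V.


COD = (43.3 - 16.5) x 0.16 x 8000 / 20
COD = 26.8 x 0.16 x 8000 / 20
COD = 1715.2 mg/L


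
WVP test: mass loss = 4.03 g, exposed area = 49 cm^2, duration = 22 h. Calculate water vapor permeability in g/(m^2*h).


WVP = mass_loss / (area x time) x 10000
WVP = 4.03 / (49 x 22) x 10000
WVP = 4.03 / 1078 x 10000 = 37.38 g/(m^2*h)


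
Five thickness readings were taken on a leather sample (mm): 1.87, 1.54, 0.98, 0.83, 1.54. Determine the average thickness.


Sum = 1.87 + 1.54 + 0.98 + 0.83 + 1.54 = 6.76
Average = 6.76 / 5 = 1.35 mm


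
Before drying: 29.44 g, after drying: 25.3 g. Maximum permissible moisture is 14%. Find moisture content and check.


Moisture content = 14.1%
Acceptable: No

MC = (29.44 - 25.3) / 29.44 x 100 = 14.1%
Maximum: 14%
Acceptable: No


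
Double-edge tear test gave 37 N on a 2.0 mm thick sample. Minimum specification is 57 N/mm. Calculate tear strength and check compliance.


Tear strength = 37 / 2.0 = 18.5 N/mm
Required minimum = 57 N/mm
Compliant: No


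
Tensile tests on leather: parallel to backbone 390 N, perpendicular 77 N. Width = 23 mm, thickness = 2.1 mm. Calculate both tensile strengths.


Area = 23 x 2.1 = 48.3 mm^2
TS (parallel) = 390 / 48.3 = 8.07 N/mm^2
TS (perpendicular) = 77 / 48.3 = 1.59 N/mm^2


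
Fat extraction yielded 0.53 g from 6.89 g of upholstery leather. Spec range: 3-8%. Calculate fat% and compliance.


Fat% = 0.53 / 6.89 x 100 = 7.7%
Spec range: 3-8%
Compliant: Yes


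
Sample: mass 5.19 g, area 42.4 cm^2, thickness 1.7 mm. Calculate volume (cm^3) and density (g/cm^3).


Thickness in cm = 1.7 / 10 = 0.17 cm
Volume = 42.4 x 0.17 = 7.208 cm^3
Density = 5.19 / 7.208 = 0.720 g/cm^3


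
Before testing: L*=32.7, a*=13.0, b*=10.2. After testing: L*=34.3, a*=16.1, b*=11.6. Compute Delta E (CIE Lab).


dL = 34.3 - 32.7 = 1.6
da = 16.1 - 13.0 = 3.1
db = 11.6 - 10.2 = 1.4
dE = sqrt((1.6)^2 + (3.1)^2 + (1.4)^2) = 3.76


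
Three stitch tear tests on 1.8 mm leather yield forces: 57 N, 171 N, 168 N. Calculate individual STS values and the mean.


STS1 = 57 / 1.8 = 31.7 N/mm
STS2 = 171 / 1.8 = 95.0 N/mm
STS3 = 168 / 1.8 = 93.3 N/mm
Mean = (31.7 + 95.0 + 93.3) / 3 = 73.3 N/mm


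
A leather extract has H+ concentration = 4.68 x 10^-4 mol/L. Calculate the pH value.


pH = 3.33

pH = -log10[H+]
pH = -log10(4.68 x 10^-4) = 3.33


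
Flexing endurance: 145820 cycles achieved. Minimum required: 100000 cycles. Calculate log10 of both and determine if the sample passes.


Achieved: log10 = 5.16
Required: log10 = 5.00
Passes: Yes

log10(145820) = 5.16
log10(100000) = 5.00
Passes: Yes


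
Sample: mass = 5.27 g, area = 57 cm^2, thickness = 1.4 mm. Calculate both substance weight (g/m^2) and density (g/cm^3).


SW = 5.27 / 57 x 10000 = 924.6 g/m^2
Volume = 57 x 1.4 / 10 = 7.98 cm^3
Density = 5.27 / 7.98 = 0.660 g/cm^3


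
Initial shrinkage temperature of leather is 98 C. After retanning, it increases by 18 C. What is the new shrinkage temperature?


New Ts = 98 + 18 = 116 C


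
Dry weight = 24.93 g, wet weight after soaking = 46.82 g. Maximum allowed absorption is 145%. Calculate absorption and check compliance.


Absorption = 87.8%
Compliant: Yes


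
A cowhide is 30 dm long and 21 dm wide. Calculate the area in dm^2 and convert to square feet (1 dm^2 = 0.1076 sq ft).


Area = 30 x 21 = 630 dm^2
Conversion: 630 x 0.1076 = 67.79 sq ft


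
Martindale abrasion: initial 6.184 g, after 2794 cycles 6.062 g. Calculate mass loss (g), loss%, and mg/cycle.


Mass loss = 0.122 g
Loss = 1.97%
Rate = 0.044 mg/cycle


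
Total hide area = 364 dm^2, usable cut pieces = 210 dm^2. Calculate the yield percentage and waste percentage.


Yield = 210 / 364 x 100 = 57.7%
Waste = 364 - 210 = 154 dm^2
Waste% = 100 - 57.7 = 42.3%


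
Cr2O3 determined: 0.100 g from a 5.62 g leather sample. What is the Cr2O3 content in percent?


Cr2O3% = 0.100 / 5.62 x 100
Cr2O3% = 1.78%


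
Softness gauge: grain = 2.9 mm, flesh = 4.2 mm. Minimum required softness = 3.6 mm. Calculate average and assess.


Average = (2.9 + 4.2) / 2 = 3.55 mm
Minimum = 3.6 mm
Meets requirement: No


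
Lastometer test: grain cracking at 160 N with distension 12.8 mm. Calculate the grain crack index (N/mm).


Grain crack index = force / distension
Index = 160 / 12.8 = 12.5 N/mm


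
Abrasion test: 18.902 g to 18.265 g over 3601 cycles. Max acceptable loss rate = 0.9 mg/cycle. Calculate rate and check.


Rate = 0.177 mg/cycle
Passes: Yes

Loss = 18.902 - 18.265 = 0.637 g
Rate = 0.637 g / 3601 cycles x 1000 = 0.177 mg/cycle
Max = 0.9 mg/cycle
Passes: Yes


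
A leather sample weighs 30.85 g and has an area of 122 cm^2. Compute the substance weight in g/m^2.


2528.7 g/m^2

Substance weight = mass / area x 10000
SW = 30.85 / 122 x 10000
SW = 2528.7 g/m^2


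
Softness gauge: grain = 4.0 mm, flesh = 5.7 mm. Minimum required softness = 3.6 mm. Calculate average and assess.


Average = (4.0 + 5.7) / 2 = 4.85 mm
Minimum = 3.6 mm
Meets requirement: Yes


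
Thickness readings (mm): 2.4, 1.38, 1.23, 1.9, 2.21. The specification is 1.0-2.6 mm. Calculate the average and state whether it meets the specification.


Average = 1.82 mm
Within specification: Yes

Sum = 9.12
Average = 9.12 / 5 = 1.82 mm
Specification range: 1.0 to 2.6 mm
Within spec: Yes


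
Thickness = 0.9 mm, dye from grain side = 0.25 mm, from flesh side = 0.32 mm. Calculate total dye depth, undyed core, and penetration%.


Total dyed = 0.25 + 0.32 = 0.57 mm
Undyed core = 0.9 - 0.57 = 0.33 mm
Penetration = 0.57 / 0.9 x 100 = 63.3%


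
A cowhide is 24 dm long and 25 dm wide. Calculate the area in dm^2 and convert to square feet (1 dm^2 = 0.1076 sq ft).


600 dm^2
64.56 sq ft

Area = 24 x 25 = 600 dm^2
Conversion: 600 x 0.1076 = 64.56 sq ft


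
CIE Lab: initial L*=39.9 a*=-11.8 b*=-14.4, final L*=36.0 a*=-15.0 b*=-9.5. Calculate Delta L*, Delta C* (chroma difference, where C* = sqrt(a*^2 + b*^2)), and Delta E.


Delta L* = 36.0 - 39.9 = -3.9
C1* = sqrt((-11.8)^2 + (-14.4)^2) = 18.617
C2* = sqrt((-15.0)^2 + (-9.5)^2) = 17.755
Delta C* = 17.755 - 18.617 = -0.86
Delta E = sqrt((-3.9)^2 + (-3.2)^2 + (4.9)^2) = 7.03


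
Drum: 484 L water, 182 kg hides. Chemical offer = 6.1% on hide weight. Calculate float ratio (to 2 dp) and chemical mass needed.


Float ratio = 2.66
Chemical needed = 11.102 kg


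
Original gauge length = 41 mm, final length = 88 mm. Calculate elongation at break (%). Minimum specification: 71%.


Extension = 88 - 41 = 47 mm
Elongation = 47 / 41 x 100 = 114.6%
Minimum required: 71%
Meets specification: Yes


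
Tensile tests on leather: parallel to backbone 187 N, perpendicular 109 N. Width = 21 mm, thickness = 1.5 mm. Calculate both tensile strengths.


Area = 21 x 1.5 = 31.5 mm^2
TS (parallel) = 187 / 31.5 = 5.94 N/mm^2
TS (perpendicular) = 109 / 31.5 = 3.46 N/mm^2


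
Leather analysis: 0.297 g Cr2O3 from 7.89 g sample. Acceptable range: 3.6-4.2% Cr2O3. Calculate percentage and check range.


Cr2O3% = 0.297 / 7.89 x 100 = 3.76%
Acceptable range: 3.6 to 4.2%
Within range: Yes


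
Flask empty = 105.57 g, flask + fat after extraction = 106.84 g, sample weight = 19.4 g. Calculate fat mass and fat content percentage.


Fat mass = 1.27 g
Fat content = 6.5%

Fat mass = 106.84 - 105.57 = 1.27 g
Fat% = 1.27 / 19.4 x 100 = 6.5%


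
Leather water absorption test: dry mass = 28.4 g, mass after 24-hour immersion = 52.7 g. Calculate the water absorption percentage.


85.6%

Water absorbed = 52.7 - 28.4 = 24.30 g
WA% = 24.30 / 28.4 x 100 = 85.6%


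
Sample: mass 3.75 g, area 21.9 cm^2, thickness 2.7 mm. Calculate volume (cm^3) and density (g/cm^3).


Volume = 5.913 cm^3
Density = 0.634 g/cm^3

Thickness in cm = 2.7 / 10 = 0.27 cm
Volume = 21.9 x 0.27 = 5.913 cm^3
Density = 3.75 / 5.913 = 0.634 g/cm^3


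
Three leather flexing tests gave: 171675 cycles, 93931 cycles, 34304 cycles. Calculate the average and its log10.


Average = (171675 + 93931 + 34304) / 3 = 99970 cycles
log10(99970) = 5.00


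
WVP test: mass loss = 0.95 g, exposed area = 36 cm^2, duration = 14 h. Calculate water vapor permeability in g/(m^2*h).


18.85 g/(m^2*h)


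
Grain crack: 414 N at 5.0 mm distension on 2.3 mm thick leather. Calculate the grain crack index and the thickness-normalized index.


Crack index = 414 / 5.0 = 82.8 N/mm
Normalized = 82.8 / 2.3 = 36.0 N/mm per mm


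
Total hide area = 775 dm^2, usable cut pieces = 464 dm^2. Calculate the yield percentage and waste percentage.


Yield = 464 / 775 x 100 = 59.9%
Waste = 775 - 464 = 311 dm^2
Waste% = 100 - 59.9 = 40.1%


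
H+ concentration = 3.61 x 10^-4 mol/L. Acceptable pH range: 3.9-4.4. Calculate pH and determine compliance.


pH = -log10(3.61 x 10^-4) = 3.44
Range: 3.9 to 4.4
Compliant: No


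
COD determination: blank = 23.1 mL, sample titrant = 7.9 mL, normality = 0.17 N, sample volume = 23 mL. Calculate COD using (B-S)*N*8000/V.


898.8 mg/L

COD = (23.1 - 7.9) x 0.17 x 8000 / 23
COD = 15.2 x 0.17 x 8000 / 23
COD = 898.8 mg/L


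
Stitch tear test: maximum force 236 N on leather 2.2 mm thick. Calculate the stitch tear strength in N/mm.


Stitch tear strength = force / thickness
STS = 236 / 2.2 = 107.3 N/mm


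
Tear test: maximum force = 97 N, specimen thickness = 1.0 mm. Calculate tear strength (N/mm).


97.0 N/mm


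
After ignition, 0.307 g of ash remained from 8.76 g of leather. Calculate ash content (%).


3.50%

Ash% = 0.307 / 8.76 x 100
Ash% = 3.50%


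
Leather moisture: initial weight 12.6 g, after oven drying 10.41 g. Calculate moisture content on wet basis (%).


Moisture = 12.6 - 10.41 = 2.19 g
MC = 2.19 / 12.6 x 100 = 17.4%


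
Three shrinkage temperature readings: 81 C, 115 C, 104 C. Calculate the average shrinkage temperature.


Average = (81 + 115 + 104) / 3
Average = 300 / 3 = 100.0 C


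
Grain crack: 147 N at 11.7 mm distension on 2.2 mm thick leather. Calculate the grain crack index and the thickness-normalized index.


Crack index = 12.6 N/mm
Normalized index = 5.7 N/mm per mm


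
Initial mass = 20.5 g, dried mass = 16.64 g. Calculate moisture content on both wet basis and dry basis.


Moisture lost = 20.5 - 16.64 = 3.86 g
Wet basis MC = 3.86 / 20.5 x 100 = 18.8%
Dry basis MC = 3.86 / 16.64 x 100 = 23.2%


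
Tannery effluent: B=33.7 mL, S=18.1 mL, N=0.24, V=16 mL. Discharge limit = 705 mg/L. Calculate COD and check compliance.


COD = 1872.0 mg/L
Compliant: No

COD = (33.7 - 18.1) x 0.24 x 8000 / 16 = 1872.0 mg/L
Limit: 705 mg/L
Compliant: No


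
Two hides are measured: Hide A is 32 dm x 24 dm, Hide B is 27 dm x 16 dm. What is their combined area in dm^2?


Hide A area = 32 x 24 = 768 dm^2
Hide B area = 27 x 16 = 432 dm^2
Total = 768 + 432 = 1200 dm^2


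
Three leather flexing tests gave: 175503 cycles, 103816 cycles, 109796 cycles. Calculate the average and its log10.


Average = 129705 cycles
log10 = 5.11


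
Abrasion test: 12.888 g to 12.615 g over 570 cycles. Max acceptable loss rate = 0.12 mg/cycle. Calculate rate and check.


Loss = 12.888 - 12.615 = 0.273 g
Rate = 0.273 g / 570 cycles x 1000 = 0.479 mg/cycle
Max = 0.12 mg/cycle
Passes: No


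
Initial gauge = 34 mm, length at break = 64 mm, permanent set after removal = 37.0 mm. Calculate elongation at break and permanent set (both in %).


Elongation at break = 88.2%
Permanent set = 8.8%


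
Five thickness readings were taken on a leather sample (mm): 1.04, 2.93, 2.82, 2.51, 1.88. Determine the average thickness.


Sum = 1.04 + 2.93 + 2.82 + 2.51 + 1.88 = 11.18
Average = 11.18 / 5 = 2.24 mm


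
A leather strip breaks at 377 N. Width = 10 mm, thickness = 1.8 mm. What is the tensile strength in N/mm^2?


20.94 N/mm^2

Cross-sectional area = 10 x 1.8 = 18.0 mm^2
Tensile strength = 377 / 18.0 = 20.94 N/mm^2


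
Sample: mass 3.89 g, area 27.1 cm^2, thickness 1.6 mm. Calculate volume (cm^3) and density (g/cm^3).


Thickness in cm = 1.6 / 10 = 0.16 cm
Volume = 27.1 x 0.16 = 4.336 cm^3
Density = 3.89 / 4.336 = 0.897 g/cm^3


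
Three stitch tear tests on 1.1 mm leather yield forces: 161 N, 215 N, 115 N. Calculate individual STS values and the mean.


STS1 = 161 / 1.1 = 146.4 N/mm
STS2 = 215 / 1.1 = 195.5 N/mm
STS3 = 115 / 1.1 = 104.5 N/mm
Mean = (146.4 + 195.5 + 104.5) / 3 = 148.8 N/mm


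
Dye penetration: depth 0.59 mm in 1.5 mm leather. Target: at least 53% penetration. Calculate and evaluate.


Penetration = 39.3%
Meets target: No


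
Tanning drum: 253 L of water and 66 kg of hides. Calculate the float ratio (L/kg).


3.8


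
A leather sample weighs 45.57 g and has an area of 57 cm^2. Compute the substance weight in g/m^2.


Substance weight = mass / area x 10000
SW = 45.57 / 57 x 10000
SW = 7994.7 g/m^2


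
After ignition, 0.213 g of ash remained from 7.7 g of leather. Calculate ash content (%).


2.77%

Ash% = 0.213 / 7.7 x 100
Ash% = 2.77%


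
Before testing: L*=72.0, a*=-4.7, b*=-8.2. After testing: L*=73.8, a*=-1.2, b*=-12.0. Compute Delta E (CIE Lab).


Delta E = 5.47

dL = 73.8 - 72.0 = 1.8
da = -1.2 - (-4.7) = 3.5
db = -12.0 - (-8.2) = -3.8
dE = sqrt((1.8)^2 + (3.5)^2 + (-3.8)^2) = 5.47


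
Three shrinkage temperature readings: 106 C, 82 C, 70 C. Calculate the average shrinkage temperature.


Average = (106 + 82 + 70) / 3
Average = 258 / 3 = 86.0 C


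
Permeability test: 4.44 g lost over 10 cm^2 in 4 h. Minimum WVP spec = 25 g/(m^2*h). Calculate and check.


WVP = 1110.00 g/(m^2*h)
Meets specification: Yes

WVP = 4.44 / (10 x 4) x 10000 = 1110.00 g/(m^2*h)
Minimum: 25 g/(m^2*h)
Meets spec: Yes


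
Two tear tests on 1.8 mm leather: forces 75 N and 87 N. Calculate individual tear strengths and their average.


Tear 1 = 75 / 1.8 = 41.7 N/mm
Tear 2 = 87 / 1.8 = 48.3 N/mm
Average = (41.7 + 48.3) / 2 = 45.0 N/mm


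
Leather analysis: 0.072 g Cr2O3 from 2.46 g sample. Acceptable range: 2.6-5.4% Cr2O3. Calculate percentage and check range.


Cr2O3 = 2.93%
Within range: Yes

Cr2O3% = 0.072 / 2.46 x 100 = 2.93%
Acceptable range: 2.6 to 5.4%
Within range: Yes


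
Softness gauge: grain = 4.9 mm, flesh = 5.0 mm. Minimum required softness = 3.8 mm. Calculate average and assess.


Average = (4.9 + 5.0) / 2 = 4.95 mm
Minimum = 3.8 mm
Meets requirement: Yes


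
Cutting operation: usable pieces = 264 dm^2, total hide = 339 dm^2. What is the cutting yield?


Yield = usable / total x 100
Yield = 264 / 339 x 100 = 77.9%


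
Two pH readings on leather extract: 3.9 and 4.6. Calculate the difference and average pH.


Difference = 0.7
Average pH = 4.25


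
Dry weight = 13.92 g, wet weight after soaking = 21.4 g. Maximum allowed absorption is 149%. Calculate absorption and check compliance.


Absorption = 53.7%
Compliant: Yes

WA = (21.4 - 13.92) / 13.92 x 100 = 53.7%
Maximum allowed: 149%
Compliant: Yes


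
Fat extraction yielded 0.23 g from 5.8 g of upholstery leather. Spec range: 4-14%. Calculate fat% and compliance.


Fat% = 0.23 / 5.8 x 100 = 4.0%
Spec range: 4-14%
Compliant: Yes


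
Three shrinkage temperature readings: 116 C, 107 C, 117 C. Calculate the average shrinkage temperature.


113.3 C


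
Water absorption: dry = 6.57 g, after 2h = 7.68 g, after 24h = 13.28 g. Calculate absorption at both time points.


2h absorption = 16.9%
24h absorption = 102.1%


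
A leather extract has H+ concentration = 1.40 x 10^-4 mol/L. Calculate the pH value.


pH = -log10[H+]
pH = -log10(1.40 x 10^-4) = 3.85


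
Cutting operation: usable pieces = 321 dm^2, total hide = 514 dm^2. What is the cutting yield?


62.5%


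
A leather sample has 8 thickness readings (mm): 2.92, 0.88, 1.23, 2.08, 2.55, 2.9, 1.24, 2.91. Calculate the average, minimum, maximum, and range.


Average = 2.09 mm
Min = 0.88 mm
Max = 2.92 mm
Range = 2.04 mm


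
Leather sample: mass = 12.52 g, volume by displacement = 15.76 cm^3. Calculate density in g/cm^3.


0.794 g/cm^3


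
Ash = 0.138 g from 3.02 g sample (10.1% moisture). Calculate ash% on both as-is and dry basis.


As-is ash = 4.57%
Dry-basis ash = 5.08%

As-is ash% = 0.138 / 3.02 x 100 = 4.57%
Dry mass = 3.02 x (100 - 10.1) / 100 = 2.71498 g
Dry-basis ash% = 0.138 / 2.71498 x 100 = 5.08%


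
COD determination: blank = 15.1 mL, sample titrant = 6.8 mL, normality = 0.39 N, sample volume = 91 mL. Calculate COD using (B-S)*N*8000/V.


284.6 mg/L

COD = (15.1 - 6.8) x 0.39 x 8000 / 91
COD = 8.3 x 0.39 x 8000 / 91
COD = 284.6 mg/L


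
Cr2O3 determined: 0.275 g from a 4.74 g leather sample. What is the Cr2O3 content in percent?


Cr2O3% = 0.275 / 4.74 x 100
Cr2O3% = 5.80%


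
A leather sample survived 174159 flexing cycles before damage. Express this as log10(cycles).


5.24

log10(174159) = 5.24


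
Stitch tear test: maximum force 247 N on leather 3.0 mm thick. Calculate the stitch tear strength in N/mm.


Stitch tear strength = force / thickness
STS = 247 / 3.0 = 82.3 N/mm


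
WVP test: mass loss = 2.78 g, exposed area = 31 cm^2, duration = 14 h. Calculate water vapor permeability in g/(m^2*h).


64.06 g/(m^2*h)

WVP = mass_loss / (area x time) x 10000
WVP = 2.78 / (31 x 14) x 10000
WVP = 2.78 / 434 x 10000 = 64.06 g/(m^2*h)


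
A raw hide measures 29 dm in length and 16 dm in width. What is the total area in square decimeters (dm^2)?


Area = length x width
Area = 29 x 16 = 464 dm^2


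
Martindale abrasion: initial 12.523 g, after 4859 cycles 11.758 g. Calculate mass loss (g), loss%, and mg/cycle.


Mass loss = 0.765 g
Loss = 6.11%
Rate = 0.157 mg/cycle

Loss = 12.523 - 11.758 = 0.765 g
Loss% = 0.765 / 12.523 x 100 = 6.11%
Rate = 0.765 / 4859 x 1000 = 0.157 mg/cycle


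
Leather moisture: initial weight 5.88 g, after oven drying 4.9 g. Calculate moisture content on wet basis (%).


16.7%


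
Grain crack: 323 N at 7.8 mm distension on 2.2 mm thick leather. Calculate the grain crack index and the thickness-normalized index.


Crack index = 323 / 7.8 = 41.4 N/mm
Normalized = 41.4 / 2.2 = 18.8 N/mm per mm


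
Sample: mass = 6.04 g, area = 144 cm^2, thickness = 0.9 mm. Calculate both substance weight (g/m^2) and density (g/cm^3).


Substance weight = 419.4 g/m^2
Density = 0.466 g/cm^3

SW = 6.04 / 144 x 10000 = 419.4 g/m^2
Volume = 144 x 0.9 / 10 = 12.96 cm^3
Density = 6.04 / 12.96 = 0.466 g/cm^3


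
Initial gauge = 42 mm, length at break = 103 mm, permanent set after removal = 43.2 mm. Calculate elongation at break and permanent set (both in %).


Elongation at break = 145.2%
Permanent set = 2.9%


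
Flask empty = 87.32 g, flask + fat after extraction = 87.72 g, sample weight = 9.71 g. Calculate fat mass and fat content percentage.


Fat mass = 0.40 g
Fat content = 4.1%

Fat mass = 87.72 - 87.32 = 0.40 g
Fat% = 0.40 / 9.71 x 100 = 4.1%


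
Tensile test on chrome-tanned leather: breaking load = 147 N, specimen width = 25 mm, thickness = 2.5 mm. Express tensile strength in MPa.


2.35 MPa
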